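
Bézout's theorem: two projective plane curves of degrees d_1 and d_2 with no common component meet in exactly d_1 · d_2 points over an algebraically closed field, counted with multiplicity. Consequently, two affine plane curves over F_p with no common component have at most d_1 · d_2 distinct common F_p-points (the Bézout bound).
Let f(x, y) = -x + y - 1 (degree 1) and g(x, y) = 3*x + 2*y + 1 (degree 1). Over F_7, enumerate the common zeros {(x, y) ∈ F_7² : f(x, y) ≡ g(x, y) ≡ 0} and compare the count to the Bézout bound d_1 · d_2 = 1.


Common zeros: {(5, 6)}; count = 1; Bézout bound = 1.

deg(f) = 1, deg(g) = 1, so Bézout bound = 1.
Scan x ∈ F_7. For each x, list the y ∈ F_7 with f(x, y) ≡ 0 and those with g(x, y) ≡ 0 (mod 7); the common zeros in that column are the intersection.
  x = 0: f ≡ 0 at y ∈ {1}; g ≡ 0 at y ∈ {3}; common: ∅.
  x = 1: f ≡ 0 at y ∈ {2}; g ≡ 0 at y ∈ {5}; common: ∅.
  x = 2: f ≡ 0 at y ∈ {3}; g ≡ 0 at y ∈ {0}; common: ∅.
  x = 3: f ≡ 0 at y ∈ {4}; g ≡ 0 at y ∈ {2}; common: ∅.
  x = 4: f ≡ 0 at y ∈ {5}; g ≡ 0 at y ∈ {4}; common: ∅.
  x = 5: f ≡ 0 at y ∈ {6}; g ≡ 0 at y ∈ {6}; common: {6}.
  x = 6: f ≡ 0 at y ∈ {0}; g ≡ 0 at y ∈ {1}; common: ∅.
Collecting: common zeros = {(5, 6)}, so the count is 1.
Comparison with the Bézout bound: 1 ≤ 1 = deg(f)·deg(g), as expected for curves with no common component (the bound is attained).


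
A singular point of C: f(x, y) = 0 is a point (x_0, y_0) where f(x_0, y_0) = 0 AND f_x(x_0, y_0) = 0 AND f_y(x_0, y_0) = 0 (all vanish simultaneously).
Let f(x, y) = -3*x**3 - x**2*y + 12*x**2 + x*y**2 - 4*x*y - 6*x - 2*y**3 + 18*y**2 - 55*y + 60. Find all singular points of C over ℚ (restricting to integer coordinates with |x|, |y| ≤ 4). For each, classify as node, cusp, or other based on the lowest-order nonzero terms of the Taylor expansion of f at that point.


Singular points: {(1, 3)}; classification: cusp.

Compute partial derivatives:
  f_x = -9*x**2 - 2*x*y + 24*x + y**2 - 4*y - 6.
  f_y = -x**2 + 2*x*y - 4*x - 6*y**2 + 36*y - 55.
Scan x_0 ∈ {−4, ..., 4}. For each x_0, f_y(x_0, y) is a polynomial in y; find its integer roots y ∈ {−4, ..., 4}, then test f_x and f at those candidates.
  x = -4: f_y(-4, y) = -6*y**2 + 28*y - 55; no integer root y with |y| ≤ 4.
  x = -3: f_y(-3, y) = -6*y**2 + 30*y - 52; no integer root y with |y| ≤ 4.
  x = -2: f_y(-2, y) = -6*y**2 + 32*y - 51; no integer root y with |y| ≤ 4.
  x = -1: f_y(-1, y) = -6*y**2 + 34*y - 52; no integer root y with |y| ≤ 4.
  x = 0: f_y(0, y) = -6*y**2 + 36*y - 55; no integer root y with |y| ≤ 4.
  x = 1: f_y(1, y) = -6*y**2 + 38*y - 60; vanishes at y ∈ {3}. (1, 3): f_x = 0, f = 0 — SINGULAR.
  x = 2: f_y(2, y) = -6*y**2 + 40*y - 67; no integer root y with |y| ≤ 4.
  x = 3: f_y(3, y) = -6*y**2 + 42*y - 76; no integer root y with |y| ≤ 4.
  x = 4: f_y(4, y) = -6*y**2 + 44*y - 87; no integer root y with |y| ≤ 4.
Only singular point on the grid: (1, 3).
Classify: substitute x = 1 + u, y = 3 + v and expand: f = -3*u**3 - u**2*v + u*v**2 - 2*v**3 + v**2.
No constant or linear terms (consistent with a singular point). Quadratic part: v**2. Cubic part: -3*u**3 - u**2*v + u*v**2 - 2*v**3.
The quadratic part v**2 is a perfect square, so there is a single (double) tangent line v = 0, i.e. y = 3. Restricting the cubic part to that line (v = 0) leaves -3*u**3 ≠ 0, so f is not divisible by v and the branch is v² ≈ 3*u**3 to lowest order — this is a cusp.
Classification: cusp.


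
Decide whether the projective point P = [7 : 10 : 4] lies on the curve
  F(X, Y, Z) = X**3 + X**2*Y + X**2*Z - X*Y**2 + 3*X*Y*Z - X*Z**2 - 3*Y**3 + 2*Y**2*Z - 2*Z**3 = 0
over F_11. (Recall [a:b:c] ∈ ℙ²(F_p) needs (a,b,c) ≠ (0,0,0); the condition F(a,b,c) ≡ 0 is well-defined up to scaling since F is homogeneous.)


F(7,10,4) ≡ 5 (mod 11); P is NOT on the curve.

Evaluate F(7, 10, 4) term-by-term (mod 11).
  X**3 ↦ 1·343·1·1 = 343
  X**2*Y ↦ 1·49·10·1 = 490
  X**2*Z ↦ 1·49·1·4 = 196
  -X*Y**2 ↦ -1·7·100·1 = -700
  3*X*Y*Z ↦ 3·7·10·4 = 840
  -X*Z**2 ↦ -1·7·1·16 = -112
  -3*Y**3 ↦ -3·1·1000·1 = -3000
  2*Y**2*Z ↦ 2·1·100·4 = 800
  -2*Z**3 ↦ -2·1·1·64 = -128
Sum: F(7, 10, 4) = (343) + (490) + (196) + (-700) + (840) + (-112) + (-3000) + (800) + (-128) = -1271.
Reducing mod 11: -1271 ≡ 5 (mod 11).
Since F(a, b, c) ≡ 5 ≠ 0 (mod 11), P does NOT lie on the curve.


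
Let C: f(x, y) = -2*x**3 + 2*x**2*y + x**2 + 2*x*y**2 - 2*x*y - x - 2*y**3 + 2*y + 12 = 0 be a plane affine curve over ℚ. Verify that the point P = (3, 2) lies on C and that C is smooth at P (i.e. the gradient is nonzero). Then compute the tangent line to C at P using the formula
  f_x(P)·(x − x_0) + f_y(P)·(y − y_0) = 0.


Tangent line at P: -21*x + 14*y + 35 = 0.

Step 1: f(3, 2) = 0, so P lies on C.
Step 2: partial derivatives
  f_x(x, y) = -6*x**2 + 4*x*y + 2*x + 2*y**2 - 2*y - 1, f_y(x, y) = 2*x**2 + 4*x*y - 2*x - 6*y**2 + 2.
  f_x(P) = -21, f_y(P) = 14 (gradient nonzero, so P is smooth).
Step 3: tangent line at P: -21·(x − 3) + 14·(y − 2) = 0.
Expanding: -21*x + 14*y + 35 = 0.


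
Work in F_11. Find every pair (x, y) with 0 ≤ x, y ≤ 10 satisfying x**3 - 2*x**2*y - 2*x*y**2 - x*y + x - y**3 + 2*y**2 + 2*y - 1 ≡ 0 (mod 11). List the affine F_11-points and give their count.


Affine F_11-points: {(0, 5), (0, 9), (0, 10), (1, 9), (3, 2), (3, 8), (4, 2), (5, 4), (5, 6), (6, 7), (6, 9), (7, 4), (8, 2), (9, 0), (9, 7), (9, 10), (10, 7)}; count = 17.

For each of the 121 pairs (x, y) ∈ F_11², evaluate f(x, y) mod 11. Record the zeros.
  x = 0: [0↦10, 1↦2, 2↦3, 3↦7, 4↦8, 5↦0, 6↦10, 7↦10, 8↦5, 9↦0, 10↦0]  zeros at y ∈ {5, 9, 10}
  x = 1: [0↦1, 1↦10, 2↦2, 3↦4, 4↦10, 5↦3, 6↦10, 7↦3, 8↦9, 9↦0, 10↦3]  zeros at y ∈ {9}
  x = 2: [0↦9, 1↦9, 2↦10, 3↦6, 4↦2, 5↦3, 6↦3, 7↦7, 8↦9, 9↦3, 10↦5]  zeros at y ∈ ∅
  x = 3: [0↦7, 1↦5, 2↦0, 3↦8, 4↦1, 5↦6, 6↦6, 7↦6, 8↦0, 9↦4, 10↦1]  zeros at y ∈ {2, 8}
  x = 4: [0↦1, 1↦4, 2↦0, 3↦5, 4↦2, 5↦7, 6↦3, 7↦6, 8↦10, 9↦9, 10↦8]  zeros at y ∈ {2}
  x = 5: [0↦8, 1↦1, 2↦5, 3↦3, 4↦0, 5↦1, 6↦0, 7↦2, 8↦1, 9↦2, 10↦10]  zeros at y ∈ {4, 6}
  x = 6: [0↦1, 1↦2, 2↦10, 3↦8, 4↦1, 5↦5, 6↦3, 7↦0, 8↦1, 9↦0, 10↦2]  zeros at y ∈ {7, 9}
  x = 7: [0↦8, 1↦2, 2↦10, 3↦4, 4↦0, 5↦3, 6↦7, 7↦6, 8↦5, 9↦9, 10↦1]  zeros at y ∈ {4}
  x = 8: [0↦2, 1↦7, 2↦0, 3↦8, 4↦3, 5↦1, 6↦7, 7↦4, 8↦8, 9↦2, 10↦2]  zeros at y ∈ {2}
  x = 9: [0↦0, 1↦1, 2↦8, 3↦4, 4↦5, 5↦5, 6↦9, 7↦0, 8↦5, 9↦7, 10↦0]  zeros at y ∈ {0, 7, 10}
  x = 10: [0↦8, 1↦1, 2↦7, 3↦9, 4↦1, 5↦10, 6↦8, 7↦0, 8↦2, 9↦8, 10↦1]  zeros at y ∈ {7}
Collecting zeros: affine points = {(0, 5), (0, 9), (0, 10), (1, 9), (3, 2), (3, 8), (4, 2), (5, 4), (5, 6), (6, 7), (6, 9), (7, 4), (8, 2), (9, 0), (9, 7), (9, 10), (10, 7)}.
Total count |C(F_11)_aff| = 17.


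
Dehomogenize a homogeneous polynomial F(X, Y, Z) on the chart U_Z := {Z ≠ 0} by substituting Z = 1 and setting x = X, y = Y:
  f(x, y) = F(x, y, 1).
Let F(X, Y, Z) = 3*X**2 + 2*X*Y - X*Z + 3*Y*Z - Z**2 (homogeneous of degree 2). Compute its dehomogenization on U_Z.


f(x, y) = 3*x**2 + 2*x*y - x + 3*y - 1

On U_Z we set Z = 1. Each monomial c·X^i·Y^j·Z^k in F becomes c·x^i·y^j·1^k = c·x^i·y^j.
Substituting Z = 1: F(X, Y, 1) = 3*x**2 + 2*x*y - x + 3*y - 1.
Note: deg(f) ≤ deg(F) = 2; strict inequality happens when F is divisible by Z (lost terms).


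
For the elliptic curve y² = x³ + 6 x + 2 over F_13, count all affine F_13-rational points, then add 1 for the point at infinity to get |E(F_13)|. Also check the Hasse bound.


Affine points = {(1, 3), (1, 10), (2, 3), (2, 10), (4, 5), (4, 8), (5, 1), (5, 12), (7, 6), (7, 7), (8, 4), (8, 9), (10, 3), (10, 10)}; affine count = 14; |E(F_13)| = 15.

Discriminant check: Δ ∝ 4a³ + 27b² = 4·6³ + 27·2² = 4·216 + 27·4 ≡ 10 (mod 13). Nonzero ⇒ E is nonsingular.
For each x ∈ F_13, compute rhs = x³ + 6·x + 2 mod 13, then count y ∈ F_13 with y² ≡ rhs.
  x = 0: rhs = 2, matching y values: none (0 points).
  x = 1: rhs = 9, matching y values: 3, 10 (2 points).
  x = 2: rhs = 9, matching y values: 3, 10 (2 points).
  x = 3: rhs = 8, matching y values: none (0 points).
  x = 4: rhs = 12, matching y values: 5, 8 (2 points).
  x = 5: rhs = 1, matching y values: 1, 12 (2 points).
  x = 6: rhs = 7, matching y values: none (0 points).
  x = 7: rhs = 10, matching y values: 6, 7 (2 points).
  x = 8: rhs = 3, matching y values: 4, 9 (2 points).
  x = 9: rhs = 5, matching y values: none (0 points).
  x = 10: rhs = 9, matching y values: 3, 10 (2 points).
  x = 11: rhs = 8, matching y values: none (0 points).
  x = 12: rhs = 8, matching y values: none (0 points).
Total affine count: 14.
Full point count |E(F_13)| = 14 + 1 = 15.
Hasse bound: |15 − (13+1)| = |1| = 1 ≤ 2√13 ≈ 7.2111 ✓.


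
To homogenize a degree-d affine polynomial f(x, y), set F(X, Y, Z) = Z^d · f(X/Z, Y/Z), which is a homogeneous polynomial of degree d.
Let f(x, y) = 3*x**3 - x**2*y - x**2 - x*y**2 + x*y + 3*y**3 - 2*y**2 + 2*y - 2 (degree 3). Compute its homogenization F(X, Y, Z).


F(X, Y, Z) = 3*X**3 - X**2*Y - X**2*Z - X*Y**2 + X*Y*Z + 3*Y**3 - 2*Y**2*Z + 2*Y*Z**2 - 2*Z**3

deg(f) = 3.
Substitute x = X/Z, y = Y/Z into f, then multiply by Z^3.
  monomial 3·x^3·y^0 ↦ 3·X^3·Y^0·Z^0.
  monomial -1·x^2·y^1 ↦ -1·X^2·Y^1·Z^0.
  monomial -1·x^2·y^0 ↦ -1·X^2·Y^0·Z^1.
  monomial -1·x^1·y^2 ↦ -1·X^1·Y^2·Z^0.
  monomial 1·x^1·y^1 ↦ 1·X^1·Y^1·Z^1.
  monomial 3·x^0·y^3 ↦ 3·X^0·Y^3·Z^0.
  monomial -2·x^0·y^2 ↦ -2·X^0·Y^2·Z^1.
  monomial 2·x^0·y^1 ↦ 2·X^0·Y^1·Z^2.
  monomial -2·x^0·y^0 ↦ -2·X^0·Y^0·Z^3.
Collecting: F(X, Y, Z) = 3*X**3 - X**2*Y - X**2*Z - X*Y**2 + X*Y*Z + 3*Y**3 - 2*Y**2*Z + 2*Y*Z**2 - 2*Z**3.


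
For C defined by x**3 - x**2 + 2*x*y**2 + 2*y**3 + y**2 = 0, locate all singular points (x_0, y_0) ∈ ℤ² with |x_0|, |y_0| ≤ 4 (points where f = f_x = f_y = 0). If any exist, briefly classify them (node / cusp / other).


Singular points: {(0, 0)}; classification: node.

Compute partial derivatives:
  f_x = 3*x**2 - 2*x + 2*y**2.
  f_y = 4*x*y + 6*y**2 + 2*y.
Scan x_0 ∈ {−4, ..., 4}. For each x_0, f_y(x_0, y) is a polynomial in y; find its integer roots y ∈ {−4, ..., 4}, then test f_x and f at those candidates.
  x = -4: f_y(-4, y) = 6*y**2 - 14*y; vanishes at y ∈ {0}. (-4, 0): f_x = 56 ≠ 0.
  x = -3: f_y(-3, y) = 6*y**2 - 10*y; vanishes at y ∈ {0}. (-3, 0): f_x = 33 ≠ 0.
  x = -2: f_y(-2, y) = 6*y**2 - 6*y; vanishes at y ∈ {0, 1}. (-2, 0): f_x = 16 ≠ 0; (-2, 1): f_x = 18 ≠ 0.
  x = -1: f_y(-1, y) = 6*y**2 - 2*y; vanishes at y ∈ {0}. (-1, 0): f_x = 5 ≠ 0.
  x = 0: f_y(0, y) = 6*y**2 + 2*y; vanishes at y ∈ {0}. (0, 0): f_x = 0, f = 0 — SINGULAR.
  x = 1: f_y(1, y) = 6*y**2 + 6*y; vanishes at y ∈ {-1, 0}. (1, -1): f_x = 3 ≠ 0; (1, 0): f_x = 1 ≠ 0.
  x = 2: f_y(2, y) = 6*y**2 + 10*y; vanishes at y ∈ {0}. (2, 0): f_x = 8 ≠ 0.
  x = 3: f_y(3, y) = 6*y**2 + 14*y; vanishes at y ∈ {0}. (3, 0): f_x = 21 ≠ 0.
  x = 4: f_y(4, y) = 6*y**2 + 18*y; vanishes at y ∈ {-3, 0}. (4, -3): f_x = 58 ≠ 0; (4, 0): f_x = 40 ≠ 0.
Only singular point on the grid: (0, 0).
Classify: substitute x = 0 + u, y = 0 + v and expand: f = u**3 - u**2 + 2*u*v**2 + 2*v**3 + v**2.
No constant or linear terms (consistent with a singular point). Quadratic part: -u**2 + v**2. Cubic part: u**3 + 2*u*v**2 + 2*v**3.
The quadratic part v**2 - u**2 = (v − u)(v + u) splits into two distinct linear factors, so there are two distinct tangent lines y − 0 = ±(x − 0) — this is a node (ordinary double point).
Classification: node.


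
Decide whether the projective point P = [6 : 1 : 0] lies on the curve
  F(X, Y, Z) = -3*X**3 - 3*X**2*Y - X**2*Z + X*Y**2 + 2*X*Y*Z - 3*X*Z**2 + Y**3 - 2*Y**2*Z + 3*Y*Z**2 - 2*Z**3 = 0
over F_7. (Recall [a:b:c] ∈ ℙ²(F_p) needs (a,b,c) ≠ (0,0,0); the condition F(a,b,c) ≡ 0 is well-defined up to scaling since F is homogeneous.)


F(6,1,0) ≡ 0 (mod 7); P is on the curve.

Evaluate F(6, 1, 0) term-by-term (mod 7).
  -3*X**3 ↦ -3·216·1·1 = -648
  -3*X**2*Y ↦ -3·36·1·1 = -108
  -X**2*Z ↦ -1·36·1·0 = 0
  X*Y**2 ↦ 1·6·1·1 = 6
  2*X*Y*Z ↦ 2·6·1·0 = 0
  -3*X*Z**2 ↦ -3·6·1·0 = 0
  Y**3 ↦ 1·1·1·1 = 1
  -2*Y**2*Z ↦ -2·1·1·0 = 0
  3*Y*Z**2 ↦ 3·1·1·0 = 0
  -2*Z**3 ↦ -2·1·1·0 = 0
Sum: F(6, 1, 0) = (-648) + (-108) + (0) + (6) + (0) + (0) + (1) + (0) + (0) + (0) = -749.
Reducing mod 7: -749 ≡ 0 (mod 7).
Since F(a, b, c) ≡ 0 (mod 7), P lies on the curve.


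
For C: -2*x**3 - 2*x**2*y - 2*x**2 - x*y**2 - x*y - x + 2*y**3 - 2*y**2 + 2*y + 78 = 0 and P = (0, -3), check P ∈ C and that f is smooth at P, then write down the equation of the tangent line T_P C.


Tangent line at P: -7*x + 68*y + 204 = 0.

Step 1: f(0, -3) = 0, so P lies on C.
Step 2: partial derivatives
  f_x(x, y) = -6*x**2 - 4*x*y - 4*x - y**2 - y - 1, f_y(x, y) = -2*x**2 - 2*x*y - x + 6*y**2 - 4*y + 2.
  f_x(P) = -7, f_y(P) = 68 (gradient nonzero, so P is smooth).
Step 3: tangent line at P: -7·(x − 0) + 68·(y − -3) = 0.
Expanding: -7*x + 68*y + 204 = 0.


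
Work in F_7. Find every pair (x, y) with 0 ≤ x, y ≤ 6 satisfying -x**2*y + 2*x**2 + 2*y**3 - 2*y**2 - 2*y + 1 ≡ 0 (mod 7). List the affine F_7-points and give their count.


Affine F_7-points: {(1, 1), (6, 1)}; count = 2.

For each of the 49 pairs (x, y) ∈ F_7², evaluate f(x, y) mod 7. Record the zeros.
  x = 0: [0↦1, 1↦6, 2↦5, 3↦3, 4↦5, 5↦2, 6↦6]  zeros at y ∈ ∅
  x = 1: [0↦3, 1↦0, 2↦5, 3↦2, 4↦3, 5↦6, 6↦2]  zeros at y ∈ {1}
  x = 2: [0↦2, 1↦3, 2↦5, 3↦6, 4↦4, 5↦4, 6↦4]  zeros at y ∈ ∅
  x = 3: [0↦5, 1↦1, 2↦5, 3↦1, 4↦1, 5↦3, 6↦5]  zeros at y ∈ ∅
  x = 4: [0↦5, 1↦1, 2↦5, 3↦1, 4↦1, 5↦3, 6↦5]  zeros at y ∈ ∅
  x = 5: [0↦2, 1↦3, 2↦5, 3↦6, 4↦4, 5↦4, 6↦4]  zeros at y ∈ ∅
  x = 6: [0↦3, 1↦0, 2↦5, 3↦2, 4↦3, 5↦6, 6↦2]  zeros at y ∈ {1}
Collecting zeros: affine points = {(1, 1), (6, 1)}.
Total count |C(F_7)_aff| = 2.


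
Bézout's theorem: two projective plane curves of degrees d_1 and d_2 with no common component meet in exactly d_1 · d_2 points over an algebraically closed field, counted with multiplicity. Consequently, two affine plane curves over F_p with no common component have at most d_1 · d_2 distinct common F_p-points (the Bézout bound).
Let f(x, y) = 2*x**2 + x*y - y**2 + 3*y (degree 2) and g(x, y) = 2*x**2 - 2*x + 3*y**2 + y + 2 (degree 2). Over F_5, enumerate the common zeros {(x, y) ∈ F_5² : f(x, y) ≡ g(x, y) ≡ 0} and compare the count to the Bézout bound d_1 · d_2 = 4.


Common zeros: ∅; count = 0; Bézout bound = 4.

deg(f) = 2, deg(g) = 2, so Bézout bound = 4.
Scan x ∈ F_5. For each x, list the y ∈ F_5 with f(x, y) ≡ 0 and those with g(x, y) ≡ 0 (mod 5); the common zeros in that column are the intersection.
  x = 0: f ≡ 0 at y ∈ {0, 3}; g ≡ 0 at y ∈ ∅; common: ∅.
  x = 1: f ≡ 0 at y ∈ {1, 3}; g ≡ 0 at y ∈ ∅; common: ∅.
  x = 2: f ≡ 0 at y ∈ ∅; g ≡ 0 at y ∈ {1, 2}; common: ∅.
  x = 3: f ≡ 0 at y ∈ ∅; g ≡ 0 at y ∈ ∅; common: ∅.
  x = 4: f ≡ 0 at y ∈ ∅; g ≡ 0 at y ∈ {1, 2}; common: ∅.
Collecting: common zeros = ∅, so the count is 0.
Comparison with the Bézout bound: 0 ≤ 4 = deg(f)·deg(g), as expected for curves with no common component (the affine F_5-count falls short of the bound because intersections may lie at infinity, over extension fields, or carry multiplicity).


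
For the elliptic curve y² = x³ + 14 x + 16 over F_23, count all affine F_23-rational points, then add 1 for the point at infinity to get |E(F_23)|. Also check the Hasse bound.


Affine points = {(0, 4), (0, 19), (1, 10), (1, 13), (2, 11), (2, 12), (3, 4), (3, 19), (5, 2), (5, 21), (10, 11), (10, 12), (11, 11), (11, 12), (12, 7), (12, 16), (13, 7), (13, 16), (14, 9), (14, 14), (15, 6), (15, 17), (16, 9), (16, 14), (20, 4), (20, 19), (21, 7), (21, 16), (22, 1), (22, 22)}; affine count = 30; |E(F_23)| = 31.

Discriminant check: Δ ∝ 4a³ + 27b² = 4·14³ + 27·16² = 4·2744 + 27·256 ≡ 17 (mod 23). Nonzero ⇒ E is nonsingular.
For each x ∈ F_23, compute rhs = x³ + 14·x + 16 mod 23, then count y ∈ F_23 with y² ≡ rhs.
  x = 0: rhs = 16, matching y values: 4, 19 (2 points).
  x = 1: rhs = 8, matching y values: 10, 13 (2 points).
  x = 2: rhs = 6, matching y values: 11, 12 (2 points).
  x = 3: rhs = 16, matching y values: 4, 19 (2 points).
  x = 4: rhs = 21, matching y values: none (0 points).
  x = 5: rhs = 4, matching y values: 2, 21 (2 points).
  x = 6: rhs = 17, matching y values: none (0 points).
  x = 7: rhs = 20, matching y values: none (0 points).
  x = 8: rhs = 19, matching y values: none (0 points).
  x = 9: rhs = 20, matching y values: none (0 points).
  x = 10: rhs = 6, matching y values: 11, 12 (2 points).
  x = 11: rhs = 6, matching y values: 11, 12 (2 points).
  x = 12: rhs = 3, matching y values: 7, 16 (2 points).
  x = 13: rhs = 3, matching y values: 7, 16 (2 points).
  x = 14: rhs = 12, matching y values: 9, 14 (2 points).
  x = 15: rhs = 13, matching y values: 6, 17 (2 points).
  x = 16: rhs = 12, matching y values: 9, 14 (2 points).
  x = 17: rhs = 15, matching y values: none (0 points).
  x = 18: rhs = 5, matching y values: none (0 points).
  x = 19: rhs = 11, matching y values: none (0 points).
  x = 20: rhs = 16, matching y values: 4, 19 (2 points).
  x = 21: rhs = 3, matching y values: 7, 16 (2 points).
  x = 22: rhs = 1, matching y values: 1, 22 (2 points).
Total affine count: 30.
Full point count |E(F_23)| = 30 + 1 = 31.
Hasse bound: |31 − (23+1)| = |7| = 7 ≤ 2√23 ≈ 9.5917 ✓.


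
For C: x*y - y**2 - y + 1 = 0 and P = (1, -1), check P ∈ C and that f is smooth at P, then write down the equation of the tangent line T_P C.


Tangent line at P: -x + 2*y + 3 = 0.

Step 1: f(1, -1) = 0, so P lies on C.
Step 2: partial derivatives
  f_x(x, y) = y, f_y(x, y) = x - 2*y - 1.
  f_x(P) = -1, f_y(P) = 2 (gradient nonzero, so P is smooth).
Step 3: tangent line at P: -1·(x − 1) + 2·(y − -1) = 0.
Expanding: -x + 2*y + 3 = 0.


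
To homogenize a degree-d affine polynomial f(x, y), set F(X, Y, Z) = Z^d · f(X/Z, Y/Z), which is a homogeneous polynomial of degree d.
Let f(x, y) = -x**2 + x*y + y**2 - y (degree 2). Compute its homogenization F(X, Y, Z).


F(X, Y, Z) = -X**2 + X*Y + Y**2 - Y*Z

deg(f) = 2.
Substitute x = X/Z, y = Y/Z into f, then multiply by Z^2.
  monomial -1·x^2·y^0 ↦ -1·X^2·Y^0·Z^0.
  monomial 1·x^1·y^1 ↦ 1·X^1·Y^1·Z^0.
  monomial 1·x^0·y^2 ↦ 1·X^0·Y^2·Z^0.
  monomial -1·x^0·y^1 ↦ -1·X^0·Y^1·Z^1.
Collecting: F(X, Y, Z) = -X**2 + X*Y + Y**2 - Y*Z.


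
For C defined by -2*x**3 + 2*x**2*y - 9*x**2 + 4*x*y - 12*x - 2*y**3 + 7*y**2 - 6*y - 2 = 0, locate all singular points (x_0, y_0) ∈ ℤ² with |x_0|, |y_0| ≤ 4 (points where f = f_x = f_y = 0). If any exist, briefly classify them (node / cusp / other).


Singular points: {(-1, 1)}; classification: node.

Compute partial derivatives:
  f_x = -6*x**2 + 4*x*y - 18*x + 4*y - 12.
  f_y = 2*x**2 + 4*x - 6*y**2 + 14*y - 6.
Scan x_0 ∈ {−4, ..., 4}. For each x_0, f_y(x_0, y) is a polynomial in y; find its integer roots y ∈ {−4, ..., 4}, then test f_x and f at those candidates.
  x = -4: f_y(-4, y) = -6*y**2 + 14*y + 10; no integer root y with |y| ≤ 4.
  x = -3: f_y(-3, y) = -6*y**2 + 14*y; vanishes at y ∈ {0}. (-3, 0): f_x = -12 ≠ 0.
  x = -2: f_y(-2, y) = -6*y**2 + 14*y - 6; no integer root y with |y| ≤ 4.
  x = -1: f_y(-1, y) = -6*y**2 + 14*y - 8; vanishes at y ∈ {1}. (-1, 1): f_x = 0, f = 0 — SINGULAR.
  x = 0: f_y(0, y) = -6*y**2 + 14*y - 6; no integer root y with |y| ≤ 4.
  x = 1: f_y(1, y) = -6*y**2 + 14*y; vanishes at y ∈ {0}. (1, 0): f_x = -36 ≠ 0.
  x = 2: f_y(2, y) = -6*y**2 + 14*y + 10; no integer root y with |y| ≤ 4.
  x = 3: f_y(3, y) = -6*y**2 + 14*y + 24; no integer root y with |y| ≤ 4.
  x = 4: f_y(4, y) = -6*y**2 + 14*y + 42; no integer root y with |y| ≤ 4.
Only singular point on the grid: (-1, 1).
Classify: substitute x = -1 + u, y = 1 + v and expand: f = -2*u**3 + 2*u**2*v - u**2 - 2*v**3 + v**2.
No constant or linear terms (consistent with a singular point). Quadratic part: -u**2 + v**2. Cubic part: -2*u**3 + 2*u**2*v - 2*v**3.
The quadratic part v**2 - u**2 = (v − u)(v + u) splits into two distinct linear factors, so there are two distinct tangent lines y − 1 = ±(x − -1) — this is a node (ordinary double point).
Classification: node.


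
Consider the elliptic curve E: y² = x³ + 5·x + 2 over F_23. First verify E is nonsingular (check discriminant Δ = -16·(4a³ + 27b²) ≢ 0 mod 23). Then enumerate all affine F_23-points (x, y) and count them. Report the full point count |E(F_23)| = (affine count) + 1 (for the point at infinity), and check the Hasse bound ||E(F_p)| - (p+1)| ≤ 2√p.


Affine points = {(0, 5), (0, 18), (1, 10), (1, 13), (6, 8), (6, 15), (7, 9), (7, 14), (8, 5), (8, 18), (11, 10), (11, 13), (15, 5), (15, 18), (17, 3), (17, 20), (18, 6), (18, 17), (20, 11), (20, 12)}; affine count = 20; |E(F_23)| = 21.

Discriminant check: Δ ∝ 4a³ + 27b² = 4·5³ + 27·2² = 4·125 + 27·4 ≡ 10 (mod 23). Nonzero ⇒ E is nonsingular.
For each x ∈ F_23, compute rhs = x³ + 5·x + 2 mod 23, then count y ∈ F_23 with y² ≡ rhs.
  x = 0: rhs = 2, matching y values: 5, 18 (2 points).
  x = 1: rhs = 8, matching y values: 10, 13 (2 points).
  x = 2: rhs = 20, matching y values: none (0 points).
  x = 3: rhs = 21, matching y values: none (0 points).
  x = 4: rhs = 17, matching y values: none (0 points).
  x = 5: rhs = 14, matching y values: none (0 points).
  x = 6: rhs = 18, matching y values: 8, 15 (2 points).
  x = 7: rhs = 12, matching y values: 9, 14 (2 points).
  x = 8: rhs = 2, matching y values: 5, 18 (2 points).
  x = 9: rhs = 17, matching y values: none (0 points).
  x = 10: rhs = 17, matching y values: none (0 points).
  x = 11: rhs = 8, matching y values: 10, 13 (2 points).
  x = 12: rhs = 19, matching y values: none (0 points).
  x = 13: rhs = 10, matching y values: none (0 points).
  x = 14: rhs = 10, matching y values: none (0 points).
  x = 15: rhs = 2, matching y values: 5, 18 (2 points).
  x = 16: rhs = 15, matching y values: none (0 points).
  x = 17: rhs = 9, matching y values: 3, 20 (2 points).
  x = 18: rhs = 13, matching y values: 6, 17 (2 points).
  x = 19: rhs = 10, matching y values: none (0 points).
  x = 20: rhs = 6, matching y values: 11, 12 (2 points).
  x = 21: rhs = 7, matching y values: none (0 points).
  x = 22: rhs = 19, matching y values: none (0 points).
Total affine count: 20.
Full point count |E(F_23)| = 20 + 1 = 21.
Hasse bound: |21 − (23+1)| = |-3| = 3 ≤ 2√23 ≈ 9.5917 ✓.


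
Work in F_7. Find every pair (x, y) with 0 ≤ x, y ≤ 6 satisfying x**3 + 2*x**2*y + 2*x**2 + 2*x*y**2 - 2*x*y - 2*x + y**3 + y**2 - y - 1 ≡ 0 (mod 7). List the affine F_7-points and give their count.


Affine F_7-points: {(0, 1), (0, 6), (1, 0), (3, 3), (5, 2), (5, 4)}; count = 6.

For each of the 49 pairs (x, y) ∈ F_7², evaluate f(x, y) mod 7. Record the zeros.
  x = 0: [0↦6, 1↦0, 2↦2, 3↦4, 4↦5, 5↦4, 6↦0]  zeros at y ∈ {1, 6}
  x = 1: [0↦0, 1↦3, 2↦4, 3↦2, 4↦3, 5↦6, 6↦3]  zeros at y ∈ {0}
  x = 2: [0↦4, 1↦6, 2↦3, 3↦1, 4↦6, 5↦3, 6↦5]  zeros at y ∈ ∅
  x = 3: [0↦3, 1↦1, 2↦5, 3↦0, 4↦6, 5↦1, 6↦5]  zeros at y ∈ {3}
  x = 4: [0↦3, 1↦1, 2↦2, 3↦5, 4↦2, 5↦6, 6↦2]  zeros at y ∈ ∅
  x = 5: [0↦3, 1↦5, 2↦0, 3↦1, 4↦0, 5↦3, 6↦2]  zeros at y ∈ {2, 4}
  x = 6: [0↦2, 1↦5, 2↦5, 3↦1, 4↦6, 5↦5, 6↦4]  zeros at y ∈ ∅
Collecting zeros: affine points = {(0, 1), (0, 6), (1, 0), (3, 3), (5, 2), (5, 4)}.
Total count |C(F_7)_aff| = 6.


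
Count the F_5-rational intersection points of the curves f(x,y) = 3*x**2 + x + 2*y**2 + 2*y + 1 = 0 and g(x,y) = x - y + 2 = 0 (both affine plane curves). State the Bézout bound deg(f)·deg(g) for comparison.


Common zeros: {(2, 4)}; count = 1; Bézout bound = 2.

deg(f) = 2, deg(g) = 1, so Bézout bound = 2.
Scan x ∈ F_5. For each x, list the y ∈ F_5 with f(x, y) ≡ 0 and those with g(x, y) ≡ 0 (mod 5); the common zeros in that column are the intersection.
  x = 0: f ≡ 0 at y ∈ {1, 3}; g ≡ 0 at y ∈ {2}; common: ∅.
  x = 1: f ≡ 0 at y ∈ {0, 4}; g ≡ 0 at y ∈ {3}; common: ∅.
  x = 2: f ≡ 0 at y ∈ {0, 4}; g ≡ 0 at y ∈ {4}; common: {4}.
  x = 3: f ≡ 0 at y ∈ {1, 3}; g ≡ 0 at y ∈ {0}; common: ∅.
  x = 4: f ≡ 0 at y ∈ {2}; g ≡ 0 at y ∈ {1}; common: ∅.
Collecting: common zeros = {(2, 4)}, so the count is 1.
Comparison with the Bézout bound: 1 ≤ 2 = deg(f)·deg(g), as expected for curves with no common component (the affine F_5-count falls short of the bound because intersections may lie at infinity, over extension fields, or carry multiplicity).


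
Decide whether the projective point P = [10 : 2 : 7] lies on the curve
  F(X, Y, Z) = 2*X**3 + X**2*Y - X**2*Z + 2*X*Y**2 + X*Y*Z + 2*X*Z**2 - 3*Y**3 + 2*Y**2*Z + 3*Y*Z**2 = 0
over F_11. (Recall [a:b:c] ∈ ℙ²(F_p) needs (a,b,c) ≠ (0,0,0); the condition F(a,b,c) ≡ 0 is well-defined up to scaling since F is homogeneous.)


F(10,2,7) ≡ 1 (mod 11); P is NOT on the curve.

Evaluate F(10, 2, 7) term-by-term (mod 11).
  2*X**3 ↦ 2·1000·1·1 = 2000
  X**2*Y ↦ 1·100·2·1 = 200
  -X**2*Z ↦ -1·100·1·7 = -700
  2*X*Y**2 ↦ 2·10·4·1 = 80
  X*Y*Z ↦ 1·10·2·7 = 140
  2*X*Z**2 ↦ 2·10·1·49 = 980
  -3*Y**3 ↦ -3·1·8·1 = -24
  2*Y**2*Z ↦ 2·1·4·7 = 56
  3*Y*Z**2 ↦ 3·1·2·49 = 294
Sum: F(10, 2, 7) = (2000) + (200) + (-700) + (80) + (140) + (980) + (-24) + (56) + (294) = 3026.
Reducing mod 11: 3026 ≡ 1 (mod 11).
Since F(a, b, c) ≡ 1 ≠ 0 (mod 11), P does NOT lie on the curve.


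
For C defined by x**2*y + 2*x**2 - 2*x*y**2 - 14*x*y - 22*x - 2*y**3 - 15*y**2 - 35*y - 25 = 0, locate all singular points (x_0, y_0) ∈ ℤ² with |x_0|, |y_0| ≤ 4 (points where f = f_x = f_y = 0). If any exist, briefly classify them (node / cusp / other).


Singular points: {(1, -3)}; classification: node.

Compute partial derivatives:
  f_x = 2*x*y + 4*x - 2*y**2 - 14*y - 22.
  f_y = x**2 - 4*x*y - 14*x - 6*y**2 - 30*y - 35.
Scan x_0 ∈ {−4, ..., 4}. For each x_0, f_y(x_0, y) is a polynomial in y; find its integer roots y ∈ {−4, ..., 4}, then test f_x and f at those candidates.
  x = -4: f_y(-4, y) = -6*y**2 - 14*y + 37; no integer root y with |y| ≤ 4.
  x = -3: f_y(-3, y) = -6*y**2 - 18*y + 16; no integer root y with |y| ≤ 4.
  x = -2: f_y(-2, y) = -6*y**2 - 22*y - 3; no integer root y with |y| ≤ 4.
  x = -1: f_y(-1, y) = -6*y**2 - 26*y - 20; vanishes at y ∈ {-1}. (-1, -1): f_x = -12 ≠ 0.
  x = 0: f_y(0, y) = -6*y**2 - 30*y - 35; no integer root y with |y| ≤ 4.
  x = 1: f_y(1, y) = -6*y**2 - 34*y - 48; vanishes at y ∈ {-3}. (1, -3): f_x = 0, f = 0 — SINGULAR.
  x = 2: f_y(2, y) = -6*y**2 - 38*y - 59; no integer root y with |y| ≤ 4.
  x = 3: f_y(3, y) = -6*y**2 - 42*y - 68; no integer root y with |y| ≤ 4.
  x = 4: f_y(4, y) = -6*y**2 - 46*y - 75; no integer root y with |y| ≤ 4.
Only singular point on the grid: (1, -3).
Classify: substitute x = 1 + u, y = -3 + v and expand: f = u**2*v - u**2 - 2*u*v**2 - 2*v**3 + v**2.
No constant or linear terms (consistent with a singular point). Quadratic part: -u**2 + v**2. Cubic part: u**2*v - 2*u*v**2 - 2*v**3.
The quadratic part v**2 - u**2 = (v − u)(v + u) splits into two distinct linear factors, so there are two distinct tangent lines y − -3 = ±(x − 1) — this is a node (ordinary double point).
Classification: node.


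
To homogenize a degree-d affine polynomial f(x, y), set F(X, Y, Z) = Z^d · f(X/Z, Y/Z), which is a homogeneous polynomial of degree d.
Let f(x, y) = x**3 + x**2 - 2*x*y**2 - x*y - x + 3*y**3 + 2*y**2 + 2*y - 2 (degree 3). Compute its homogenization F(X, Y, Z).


F(X, Y, Z) = X**3 + X**2*Z - 2*X*Y**2 - X*Y*Z - X*Z**2 + 3*Y**3 + 2*Y**2*Z + 2*Y*Z**2 - 2*Z**3

deg(f) = 3.
Substitute x = X/Z, y = Y/Z into f, then multiply by Z^3.
  monomial 1·x^3·y^0 ↦ 1·X^3·Y^0·Z^0.
  monomial 1·x^2·y^0 ↦ 1·X^2·Y^0·Z^1.
  monomial -2·x^1·y^2 ↦ -2·X^1·Y^2·Z^0.
  monomial -1·x^1·y^1 ↦ -1·X^1·Y^1·Z^1.
  monomial -1·x^1·y^0 ↦ -1·X^1·Y^0·Z^2.
  monomial 3·x^0·y^3 ↦ 3·X^0·Y^3·Z^0.
  monomial 2·x^0·y^2 ↦ 2·X^0·Y^2·Z^1.
  monomial 2·x^0·y^1 ↦ 2·X^0·Y^1·Z^2.
  monomial -2·x^0·y^0 ↦ -2·X^0·Y^0·Z^3.
Collecting: F(X, Y, Z) = X**3 + X**2*Z - 2*X*Y**2 - X*Y*Z - X*Z**2 + 3*Y**3 + 2*Y**2*Z + 2*Y*Z**2 - 2*Z**3.


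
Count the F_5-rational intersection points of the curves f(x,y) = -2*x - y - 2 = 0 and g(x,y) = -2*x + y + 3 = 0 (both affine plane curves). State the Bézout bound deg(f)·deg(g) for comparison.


Common zeros: {(4, 0)}; count = 1; Bézout bound = 1.

deg(f) = 1, deg(g) = 1, so Bézout bound = 1.
Scan x ∈ F_5. For each x, list the y ∈ F_5 with f(x, y) ≡ 0 and those with g(x, y) ≡ 0 (mod 5); the common zeros in that column are the intersection.
  x = 0: f ≡ 0 at y ∈ {3}; g ≡ 0 at y ∈ {2}; common: ∅.
  x = 1: f ≡ 0 at y ∈ {1}; g ≡ 0 at y ∈ {4}; common: ∅.
  x = 2: f ≡ 0 at y ∈ {4}; g ≡ 0 at y ∈ {1}; common: ∅.
  x = 3: f ≡ 0 at y ∈ {2}; g ≡ 0 at y ∈ {3}; common: ∅.
  x = 4: f ≡ 0 at y ∈ {0}; g ≡ 0 at y ∈ {0}; common: {0}.
Collecting: common zeros = {(4, 0)}, so the count is 1.
Comparison with the Bézout bound: 1 ≤ 1 = deg(f)·deg(g), as expected for curves with no common component (the bound is attained).


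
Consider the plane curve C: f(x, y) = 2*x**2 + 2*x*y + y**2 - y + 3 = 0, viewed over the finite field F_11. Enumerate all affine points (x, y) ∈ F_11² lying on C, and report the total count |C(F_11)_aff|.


Affine F_11-points: {(0, 6), (1, 2), (1, 8), (2, 0), (2, 8), (5, 6), (5, 7), (8, 2), (8, 5), (9, 0), (9, 5), (10, 7)}; count = 12.

For each of the 121 pairs (x, y) ∈ F_11², evaluate f(x, y) mod 11. Record the zeros.
  x = 0: [0↦3, 1↦3, 2↦5, 3↦9, 4↦4, 5↦1, 6↦0, 7↦1, 8↦4, 9↦9, 10↦5]  zeros at y ∈ {6}
  x = 1: [0↦5, 1↦7, 2↦0, 3↦6, 4↦3, 5↦2, 6↦3, 7↦6, 8↦0, 9↦7, 10↦5]  zeros at y ∈ {2, 8}
  x = 2: [0↦0, 1↦4, 2↦10, 3↦7, 4↦6, 5↦7, 6↦10, 7↦4, 8↦0, 9↦9, 10↦9]  zeros at y ∈ {0, 8}
  x = 3: [0↦10, 1↦5, 2↦2, 3↦1, 4↦2, 5↦5, 6↦10, 7↦6, 8↦4, 9↦4, 10↦6]  zeros at y ∈ ∅
  x = 4: [0↦2, 1↦10, 2↦9, 3↦10, 4↦2, 5↦7, 6↦3, 7↦1, 8↦1, 9↦3, 10↦7]  zeros at y ∈ ∅
  x = 5: [0↦9, 1↦8, 2↦9, 3↦1, 4↦6, 5↦2, 6↦0, 7↦0, 8↦2, 9↦6, 10↦1]  zeros at y ∈ {6, 7}
  x = 6: [0↦9, 1↦10, 2↦2, 3↦7, 4↦3, 5↦1, 6↦1, 7↦3, 8↦7, 9↦2, 10↦10]  zeros at y ∈ ∅
  x = 7: [0↦2, 1↦5, 2↦10, 3↦6, 4↦4, 5↦4, 6↦6, 7↦10, 8↦5, 9↦2, 10↦1]  zeros at y ∈ ∅
  x = 8: [0↦10, 1↦4, 2↦0, 3↦9, 4↦9, 5↦0, 6↦4, 7↦10, 8↦7, 9↦6, 10↦7]  zeros at y ∈ {2, 5}
  x = 9: [0↦0, 1↦7, 2↦5, 3↦5, 4↦7, 5↦0, 6↦6, 7↦3, 8↦2, 9↦3, 10↦6]  zeros at y ∈ {0, 5}
  x = 10: [0↦5, 1↦3, 2↦3, 3↦5, 4↦9, 5↦4, 6↦1, 7↦0, 8↦1, 9↦4, 10↦9]  zeros at y ∈ {7}
Collecting zeros: affine points = {(0, 6), (1, 2), (1, 8), (2, 0), (2, 8), (5, 6), (5, 7), (8, 2), (8, 5), (9, 0), (9, 5), (10, 7)}.
Total count |C(F_11)_aff| = 12.


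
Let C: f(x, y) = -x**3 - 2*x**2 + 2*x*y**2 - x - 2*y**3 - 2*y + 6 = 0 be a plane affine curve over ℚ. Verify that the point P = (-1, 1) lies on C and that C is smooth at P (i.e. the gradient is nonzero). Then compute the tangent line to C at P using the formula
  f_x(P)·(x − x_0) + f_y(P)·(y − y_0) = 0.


Tangent line at P: 2*x - 12*y + 14 = 0.

Step 1: f(-1, 1) = 0, so P lies on C.
Step 2: partial derivatives
  f_x(x, y) = -3*x**2 - 4*x + 2*y**2 - 1, f_y(x, y) = 4*x*y - 6*y**2 - 2.
  f_x(P) = 2, f_y(P) = -12 (gradient nonzero, so P is smooth).
Step 3: tangent line at P: 2·(x − -1) + -12·(y − 1) = 0.
Expanding: 2*x - 12*y + 14 = 0.


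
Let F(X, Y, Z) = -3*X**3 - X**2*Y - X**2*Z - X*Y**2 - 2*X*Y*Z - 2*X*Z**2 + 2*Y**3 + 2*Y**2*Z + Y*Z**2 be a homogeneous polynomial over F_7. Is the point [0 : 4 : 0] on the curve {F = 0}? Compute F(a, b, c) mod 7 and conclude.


F(0,4,0) ≡ 2 (mod 7); P is NOT on the curve.

Evaluate F(0, 4, 0) term-by-term (mod 7).
  -3*X**3 ↦ -3·0·1·1 = 0
  -X**2*Y ↦ -1·0·4·1 = 0
  -X**2*Z ↦ -1·0·1·0 = 0
  -X*Y**2 ↦ -1·0·16·1 = 0
  -2*X*Y*Z ↦ -2·0·4·0 = 0
  -2*X*Z**2 ↦ -2·0·1·0 = 0
  2*Y**3 ↦ 2·1·64·1 = 128
  2*Y**2*Z ↦ 2·1·16·0 = 0
  Y*Z**2 ↦ 1·1·4·0 = 0
Sum: F(0, 4, 0) = (0) + (0) + (0) + (0) + (0) + (0) + (128) + (0) + (0) = 128.
Reducing mod 7: 128 ≡ 2 (mod 7).
Since F(a, b, c) ≡ 2 ≠ 0 (mod 7), P does NOT lie on the curve.


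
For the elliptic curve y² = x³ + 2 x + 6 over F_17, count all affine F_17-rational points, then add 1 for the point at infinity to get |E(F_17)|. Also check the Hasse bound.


Affine points = {(1, 3), (1, 14), (2, 1), (2, 16), (6, 8), (6, 9), (11, 4), (11, 13), (13, 6), (13, 11)}; affine count = 10; |E(F_17)| = 11.

Discriminant check: Δ ∝ 4a³ + 27b² = 4·2³ + 27·6² = 4·8 + 27·36 ≡ 1 (mod 17). Nonzero ⇒ E is nonsingular.
For each x ∈ F_17, compute rhs = x³ + 2·x + 6 mod 17, then count y ∈ F_17 with y² ≡ rhs.
  x = 0: rhs = 6, matching y values: none (0 points).
  x = 1: rhs = 9, matching y values: 3, 14 (2 points).
  x = 2: rhs = 1, matching y values: 1, 16 (2 points).
  x = 3: rhs = 5, matching y values: none (0 points).
  x = 4: rhs = 10, matching y values: none (0 points).
  x = 5: rhs = 5, matching y values: none (0 points).
  x = 6: rhs = 13, matching y values: 8, 9 (2 points).
  x = 7: rhs = 6, matching y values: none (0 points).
  x = 8: rhs = 7, matching y values: none (0 points).
  x = 9: rhs = 5, matching y values: none (0 points).
  x = 10: rhs = 6, matching y values: none (0 points).
  x = 11: rhs = 16, matching y values: 4, 13 (2 points).
  x = 12: rhs = 7, matching y values: none (0 points).
  x = 13: rhs = 2, matching y values: 6, 11 (2 points).
  x = 14: rhs = 7, matching y values: none (0 points).
  x = 15: rhs = 11, matching y values: none (0 points).
  x = 16: rhs = 3, matching y values: none (0 points).
Total affine count: 10.
Full point count |E(F_17)| = 10 + 1 = 11.
Hasse bound: |11 − (17+1)| = |-7| = 7 ≤ 2√17 ≈ 8.2462 ✓.


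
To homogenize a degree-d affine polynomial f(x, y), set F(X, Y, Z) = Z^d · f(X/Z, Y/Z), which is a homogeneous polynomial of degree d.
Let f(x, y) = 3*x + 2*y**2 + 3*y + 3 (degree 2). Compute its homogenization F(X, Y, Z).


F(X, Y, Z) = 3*X*Z + 2*Y**2 + 3*Y*Z + 3*Z**2

deg(f) = 2.
Substitute x = X/Z, y = Y/Z into f, then multiply by Z^2.
  monomial 3·x^1·y^0 ↦ 3·X^1·Y^0·Z^1.
  monomial 2·x^0·y^2 ↦ 2·X^0·Y^2·Z^0.
  monomial 3·x^0·y^1 ↦ 3·X^0·Y^1·Z^1.
  monomial 3·x^0·y^0 ↦ 3·X^0·Y^0·Z^2.
Collecting: F(X, Y, Z) = 3*X*Z + 2*Y**2 + 3*Y*Z + 3*Z**2.


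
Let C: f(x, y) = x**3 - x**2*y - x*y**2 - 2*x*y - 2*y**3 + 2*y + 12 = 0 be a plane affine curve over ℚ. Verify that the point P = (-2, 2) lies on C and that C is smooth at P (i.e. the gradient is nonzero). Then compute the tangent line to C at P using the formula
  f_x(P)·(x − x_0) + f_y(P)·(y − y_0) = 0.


Tangent line at P: 12*x - 14*y + 52 = 0.

Step 1: f(-2, 2) = 0, so P lies on C.
Step 2: partial derivatives
  f_x(x, y) = 3*x**2 - 2*x*y - y**2 - 2*y, f_y(x, y) = -x**2 - 2*x*y - 2*x - 6*y**2 + 2.
  f_x(P) = 12, f_y(P) = -14 (gradient nonzero, so P is smooth).
Step 3: tangent line at P: 12·(x − -2) + -14·(y − 2) = 0.
Expanding: 12*x - 14*y + 52 = 0.


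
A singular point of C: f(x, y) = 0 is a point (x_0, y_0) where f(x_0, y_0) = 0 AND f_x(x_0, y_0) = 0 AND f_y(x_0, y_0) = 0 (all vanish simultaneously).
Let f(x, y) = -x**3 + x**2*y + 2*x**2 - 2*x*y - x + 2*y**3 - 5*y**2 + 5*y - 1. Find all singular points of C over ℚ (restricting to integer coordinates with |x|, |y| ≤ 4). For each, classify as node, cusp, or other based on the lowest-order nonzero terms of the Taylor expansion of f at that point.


Singular points: {(1, 1)}; classification: cusp.

Compute partial derivatives:
  f_x = -3*x**2 + 2*x*y + 4*x - 2*y - 1.
  f_y = x**2 - 2*x + 6*y**2 - 10*y + 5.
Scan x_0 ∈ {−4, ..., 4}. For each x_0, f_y(x_0, y) is a polynomial in y; find its integer roots y ∈ {−4, ..., 4}, then test f_x and f at those candidates.
  x = -4: f_y(-4, y) = 6*y**2 - 10*y + 29; no integer root y with |y| ≤ 4.
  x = -3: f_y(-3, y) = 6*y**2 - 10*y + 20; no integer root y with |y| ≤ 4.
  x = -2: f_y(-2, y) = 6*y**2 - 10*y + 13; no integer root y with |y| ≤ 4.
  x = -1: f_y(-1, y) = 6*y**2 - 10*y + 8; no integer root y with |y| ≤ 4.
  x = 0: f_y(0, y) = 6*y**2 - 10*y + 5; no integer root y with |y| ≤ 4.
  x = 1: f_y(1, y) = 6*y**2 - 10*y + 4; vanishes at y ∈ {1}. (1, 1): f_x = 0, f = 0 — SINGULAR.
  x = 2: f_y(2, y) = 6*y**2 - 10*y + 5; no integer root y with |y| ≤ 4.
  x = 3: f_y(3, y) = 6*y**2 - 10*y + 8; no integer root y with |y| ≤ 4.
  x = 4: f_y(4, y) = 6*y**2 - 10*y + 13; no integer root y with |y| ≤ 4.
Only singular point on the grid: (1, 1).
Classify: substitute x = 1 + u, y = 1 + v and expand: f = -u**3 + u**2*v + 2*v**3 + v**2.
No constant or linear terms (consistent with a singular point). Quadratic part: v**2. Cubic part: -u**3 + u**2*v + 2*v**3.
The quadratic part v**2 is a perfect square, so there is a single (double) tangent line v = 0, i.e. y = 1. Restricting the cubic part to that line (v = 0) leaves -u**3 ≠ 0, so f is not divisible by v and the branch is v² ≈ u**3 to lowest order — this is a cusp.
Classification: cusp.


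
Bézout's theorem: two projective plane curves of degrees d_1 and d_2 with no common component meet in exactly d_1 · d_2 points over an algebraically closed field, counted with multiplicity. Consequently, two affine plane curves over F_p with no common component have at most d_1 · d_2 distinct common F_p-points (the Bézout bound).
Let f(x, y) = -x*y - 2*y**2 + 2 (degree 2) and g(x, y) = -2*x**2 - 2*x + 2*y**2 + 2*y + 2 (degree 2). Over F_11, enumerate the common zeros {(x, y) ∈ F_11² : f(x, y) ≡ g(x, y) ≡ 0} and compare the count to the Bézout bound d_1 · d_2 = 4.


Common zeros: ∅; count = 0; Bézout bound = 4.

deg(f) = 2, deg(g) = 2, so Bézout bound = 4.
Scan x ∈ F_11. For each x, list the y ∈ F_11 with f(x, y) ≡ 0 and those with g(x, y) ≡ 0 (mod 11); the common zeros in that column are the intersection.
  x = 0: f ≡ 0 at y ∈ {1, 10}; g ≡ 0 at y ∈ ∅; common: ∅.
  x = 1: f ≡ 0 at y ∈ ∅; g ≡ 0 at y ∈ {3, 7}; common: ∅.
  x = 2: f ≡ 0 at y ∈ {3, 7}; g ≡ 0 at y ∈ ∅; common: ∅.
  x = 3: f ≡ 0 at y ∈ {6, 9}; g ≡ 0 at y ∈ {0, 10}; common: ∅.
  x = 4: f ≡ 0 at y ∈ ∅; g ≡ 0 at y ∈ {5}; common: ∅.
  x = 5: f ≡ 0 at y ∈ ∅; g ≡ 0 at y ∈ ∅; common: ∅.
  x = 6: f ≡ 0 at y ∈ ∅; g ≡ 0 at y ∈ {5}; common: ∅.
  x = 7: f ≡ 0 at y ∈ ∅; g ≡ 0 at y ∈ {0, 10}; common: ∅.
  x = 8: f ≡ 0 at y ∈ {2, 5}; g ≡ 0 at y ∈ ∅; common: ∅.
  x = 9: f ≡ 0 at y ∈ {4, 8}; g ≡ 0 at y ∈ {3, 7}; common: ∅.
  x = 10: f ≡ 0 at y ∈ ∅; g ≡ 0 at y ∈ ∅; common: ∅.
Collecting: common zeros = ∅, so the count is 0.
Comparison with the Bézout bound: 0 ≤ 4 = deg(f)·deg(g), as expected for curves with no common component (the affine F_11-count falls short of the bound because intersections may lie at infinity, over extension fields, or carry multiplicity).


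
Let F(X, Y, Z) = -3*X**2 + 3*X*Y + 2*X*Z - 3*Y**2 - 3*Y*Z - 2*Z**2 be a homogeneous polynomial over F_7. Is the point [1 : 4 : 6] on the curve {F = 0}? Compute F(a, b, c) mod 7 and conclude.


F(1,4,6) ≡ 4 (mod 7); P is NOT on the curve.

Evaluate F(1, 4, 6) term-by-term (mod 7).
  -3*X**2 ↦ -3·1·1·1 = -3
  3*X*Y ↦ 3·1·4·1 = 12
  2*X*Z ↦ 2·1·1·6 = 12
  -3*Y**2 ↦ -3·1·16·1 = -48
  -3*Y*Z ↦ -3·1·4·6 = -72
  -2*Z**2 ↦ -2·1·1·36 = -72
Sum: F(1, 4, 6) = (-3) + (12) + (12) + (-48) + (-72) + (-72) = -171.
Reducing mod 7: -171 ≡ 4 (mod 7).
Since F(a, b, c) ≡ 4 ≠ 0 (mod 7), P does NOT lie on the curve.
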